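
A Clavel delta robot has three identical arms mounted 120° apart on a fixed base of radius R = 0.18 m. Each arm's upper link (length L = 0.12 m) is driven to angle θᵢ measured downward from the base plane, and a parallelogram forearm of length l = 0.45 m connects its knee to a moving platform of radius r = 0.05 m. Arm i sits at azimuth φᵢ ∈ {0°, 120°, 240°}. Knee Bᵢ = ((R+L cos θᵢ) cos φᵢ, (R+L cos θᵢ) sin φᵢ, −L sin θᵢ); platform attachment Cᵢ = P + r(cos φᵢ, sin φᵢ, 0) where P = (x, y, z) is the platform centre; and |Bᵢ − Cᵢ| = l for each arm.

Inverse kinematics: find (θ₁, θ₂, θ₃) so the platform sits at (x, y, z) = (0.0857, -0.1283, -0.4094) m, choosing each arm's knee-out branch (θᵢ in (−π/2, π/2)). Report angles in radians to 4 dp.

rotate P by −φ1: (0.0857, -0.1283, -0.4094)
  A=0.0443, B=-0.4094, C=(l²−L²−A²−y'²−z²)/(2L)=0.0086
  θ1 = atan2(B,A) + arccos(C/0.4118) = 0.0869
φ2=120.0° → target in arm frame (-0.1540, -0.0101)
  A cos θ + B sin θ = C:  0.2840·cos θ + -0.4094·sin θ = -0.2510
  θ2 = atan2(B,A) + arccos(C/0.4982) = 1.1344
φ3=240.0° → target in arm frame (0.0683, 0.1384)
  A cos θ + B sin θ = C:  0.0617·cos θ + -0.4094·sin θ = -0.0103
  γ=atan2(-0.4094,0.0617)=-1.4211;  ψ=arccos(-0.0248)=1.5956;  θ3=γ+ψ≈0.1745

θ₁ = 0.0869, θ₂ = 1.1344, θ₃ = 0.1745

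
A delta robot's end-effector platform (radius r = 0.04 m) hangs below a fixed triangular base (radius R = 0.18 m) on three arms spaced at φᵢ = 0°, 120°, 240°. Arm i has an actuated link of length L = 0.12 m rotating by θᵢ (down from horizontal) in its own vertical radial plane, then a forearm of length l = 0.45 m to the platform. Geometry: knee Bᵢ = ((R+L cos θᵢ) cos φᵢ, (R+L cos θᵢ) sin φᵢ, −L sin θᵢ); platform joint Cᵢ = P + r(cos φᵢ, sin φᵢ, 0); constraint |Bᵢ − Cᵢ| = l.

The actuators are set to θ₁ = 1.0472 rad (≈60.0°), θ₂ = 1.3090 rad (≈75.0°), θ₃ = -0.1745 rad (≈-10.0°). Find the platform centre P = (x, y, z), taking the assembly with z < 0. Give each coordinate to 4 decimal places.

arm 1 at φ=0.0°: ρ1 = 0.2000;  S1 = (0.2000, 0.0000, -0.1039)
S2 = (0.1711·cos120.0°, 0.1711·sin120.0°, -0.1159) = (-0.0855, 0.1481, -0.1159)
S3 = (0.2582·cos240.0°, 0.2582·sin240.0°, 0.0208) = (-0.1291, -0.2236, 0.0208)
subtract pairs → two planes through P
[-0.5711 0.2963 -0.0240]·P = -0.0081;  [-0.6582 -0.4472 0.2495]·P = 0.0163
Cramer: x(z) = -0.0027+0.1403z;  y(z) = -0.0325+0.3514z
sphere 1 gives Az²+Bz+C=0 with A=1.1432, B=0.1281, C=-0.1496;  B²−4AC=0.7004;  roots -0.4221, 0.3100;  negative root z = -0.4221
x = -0.0619, y = -0.1808

(-0.0619, -0.1808, -0.4221)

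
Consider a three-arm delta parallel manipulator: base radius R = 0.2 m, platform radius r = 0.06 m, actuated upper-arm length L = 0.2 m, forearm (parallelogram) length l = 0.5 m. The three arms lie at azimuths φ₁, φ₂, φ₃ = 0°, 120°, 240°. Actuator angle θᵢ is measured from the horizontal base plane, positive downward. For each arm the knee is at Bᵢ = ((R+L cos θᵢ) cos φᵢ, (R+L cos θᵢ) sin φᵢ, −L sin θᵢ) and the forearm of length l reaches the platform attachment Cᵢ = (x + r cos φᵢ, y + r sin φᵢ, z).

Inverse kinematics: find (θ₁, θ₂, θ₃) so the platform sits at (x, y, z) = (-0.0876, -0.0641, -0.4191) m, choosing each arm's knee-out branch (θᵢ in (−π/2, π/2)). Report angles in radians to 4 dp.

θ₁ = 0.6107, θ₂ = 0.3490, θ₃ = -0.0870

φ1=0.0° → target in arm frame (-0.0876, -0.0641)
  e−x'=0.2276;  (l²−L²−(e−x')²−y'²−z²)/2L = -0.0539
  θ1 = atan2(B,A) + arccos(C/0.4769) = 0.6107
rotate P by −φ2: (-0.0117, 0.1079, -0.4191)
  e−x'=0.1517;  (l²−L²−(e−x')²−y'²−z²)/2L = -0.0008
  θ2 = atan2(B,A) + arccos(C/0.4457) = 0.3490
arm 3 (φ=240.0°): x'=0.0993, y'=-0.0438
  e−x'=0.0407;  (l²−L²−(e−x')²−y'²−z²)/2L = 0.0770
  θ3 = atan2(B,A) + arccos(C/0.4211) = -0.0870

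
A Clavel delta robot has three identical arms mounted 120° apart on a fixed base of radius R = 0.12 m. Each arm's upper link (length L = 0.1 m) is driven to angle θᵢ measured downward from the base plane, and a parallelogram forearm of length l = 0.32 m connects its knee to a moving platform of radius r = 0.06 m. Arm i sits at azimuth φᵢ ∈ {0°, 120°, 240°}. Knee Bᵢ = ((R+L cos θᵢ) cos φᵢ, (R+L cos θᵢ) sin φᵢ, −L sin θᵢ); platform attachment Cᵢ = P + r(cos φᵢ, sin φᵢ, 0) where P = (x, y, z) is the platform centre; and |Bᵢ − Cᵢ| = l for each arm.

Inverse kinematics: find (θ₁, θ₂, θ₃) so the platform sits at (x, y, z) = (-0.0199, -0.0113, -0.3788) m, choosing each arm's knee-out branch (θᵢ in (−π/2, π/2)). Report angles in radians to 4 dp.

θ₁ = 1.0468, θ₂ = 0.9599, θ₃ = 0.8724

rotate P by −φ1: (-0.0199, -0.0113, -0.3788)
  A cos θ + B sin θ = C:  0.0799·cos θ + -0.3788·sin θ = -0.2880
  √(A²+B²)=0.3871;  θ1 = -1.3629+2.4097 ≈ 1.0468
rotate P by −φ2: (0.0002, 0.0229, -0.3788)
  A cos θ + B sin θ = C:  0.0598·cos θ + -0.3788·sin θ = -0.2760
  γ=atan2(-0.3788,0.0598)=-1.4141;  ψ=arccos(-0.7196)=2.3740;  θ2=γ+ψ≈0.9599
arm 3 (φ=240.0°): x'=0.0197, y'=-0.0116
  e−x'=0.0403;  (l²−L²−(e−x')²−y'²−z²)/2L = -0.2642
  γ=atan2(-0.3788,0.0403)=-1.4649;  ψ=arccos(-0.6936)=2.3373;  θ3=γ+ψ≈0.8724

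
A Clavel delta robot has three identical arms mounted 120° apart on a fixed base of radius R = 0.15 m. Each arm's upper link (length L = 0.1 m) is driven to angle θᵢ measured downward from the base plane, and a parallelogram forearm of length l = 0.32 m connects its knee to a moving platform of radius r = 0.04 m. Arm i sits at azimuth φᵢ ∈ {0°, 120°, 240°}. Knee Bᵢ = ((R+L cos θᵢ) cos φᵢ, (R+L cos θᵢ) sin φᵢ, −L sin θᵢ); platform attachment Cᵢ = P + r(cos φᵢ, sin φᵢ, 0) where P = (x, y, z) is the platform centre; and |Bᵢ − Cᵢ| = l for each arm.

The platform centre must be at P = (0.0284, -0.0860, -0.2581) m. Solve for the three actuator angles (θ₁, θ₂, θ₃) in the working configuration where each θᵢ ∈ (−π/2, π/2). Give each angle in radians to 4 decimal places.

φ1=0.0° → target in arm frame (0.0284, -0.0860)
  e−x'=0.0816;  (l²−L²−(e−x')²−y'²−z²)/2L = 0.0586
  θ1 = atan2(B,A) + arccos(C/0.2707) = 0.0878
rotate P by −φ2: (-0.0887, 0.0184, -0.2581)
  A=0.1987, B=-0.2581, C=(l²−L²−A²−y'²−z²)/(2L)=-0.0701
  θ2 = atan2(B,A) + arccos(C/0.3257) = 0.8731
arm 3 (φ=240.0°): x'=0.0603, y'=0.0676
  A cos θ + B sin θ = C:  0.0497·cos θ + -0.2581·sin θ = 0.0937
  θ3 = atan2(B,A) + arccos(C/0.2628) = -0.1742

θ₁ = 0.0878, θ₂ = 0.8731, θ₃ = -0.1742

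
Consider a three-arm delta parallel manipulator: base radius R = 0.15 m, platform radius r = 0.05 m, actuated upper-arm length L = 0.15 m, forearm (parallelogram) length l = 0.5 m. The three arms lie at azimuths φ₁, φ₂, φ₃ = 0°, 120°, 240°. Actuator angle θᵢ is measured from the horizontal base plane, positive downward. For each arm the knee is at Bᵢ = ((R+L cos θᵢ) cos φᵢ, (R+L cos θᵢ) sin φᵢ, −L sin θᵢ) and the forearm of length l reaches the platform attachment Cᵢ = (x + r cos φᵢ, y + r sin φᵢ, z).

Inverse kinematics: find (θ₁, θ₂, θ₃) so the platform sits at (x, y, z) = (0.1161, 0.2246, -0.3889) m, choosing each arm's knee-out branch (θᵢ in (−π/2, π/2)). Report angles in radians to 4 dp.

φ1=0.0° → target in arm frame (0.1161, 0.2246)
  A=-0.0161, B=-0.3889, C=(l²−L²−A²−y'²−z²)/(2L)=0.0852
  γ=atan2(-0.3889,-0.0161)=-1.6122;  ψ=arccos(0.2188)=1.3502;  θ1=γ+ψ≈-0.2620
rotate P by −φ2: (0.1365, -0.2128, -0.3889)
  e−x'=-0.0365;  (l²−L²−(e−x')²−y'²−z²)/2L = 0.0987
  √(A²+B²)=0.3906;  θ2 = -1.6643+1.3152 ≈ -0.3491
rotate P by −φ3: (-0.2526, -0.0118, -0.3889)
  A cos θ + B sin θ = C:  0.3526·cos θ + -0.3889·sin θ = -0.1606
  √(A²+B²)=0.5249;  θ3 = -0.8344+1.8817 ≈ 1.0474

θ₁ = -0.2620, θ₂ = -0.3491, θ₃ = 1.0474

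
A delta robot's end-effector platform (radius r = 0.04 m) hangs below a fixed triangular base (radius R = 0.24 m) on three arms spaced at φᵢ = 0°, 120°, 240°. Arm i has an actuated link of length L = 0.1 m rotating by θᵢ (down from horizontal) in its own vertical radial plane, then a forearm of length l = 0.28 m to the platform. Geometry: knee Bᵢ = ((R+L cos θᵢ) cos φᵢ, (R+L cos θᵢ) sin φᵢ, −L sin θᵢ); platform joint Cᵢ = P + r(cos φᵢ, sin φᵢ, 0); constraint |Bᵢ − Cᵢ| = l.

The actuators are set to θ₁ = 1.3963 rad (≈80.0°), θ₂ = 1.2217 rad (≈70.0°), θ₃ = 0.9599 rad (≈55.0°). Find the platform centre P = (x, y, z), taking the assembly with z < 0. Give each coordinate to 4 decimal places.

φ1=0.0°: virtual centre (0.2174, 0.0000, -0.0985), radius l
φ2=120.0°: virtual centre (-0.1171, 0.2028, -0.0940), radius l
centre 3 = (0.2574·cos240.0°, 0.2574·sin240.0°, -0.0819) = (-0.1287, -0.2229, -0.0819)
subtract pairs → two planes through P
plane₁₂: -0.6689x+0.4057y+0.0090z = 0.0067
Cramer: x(z) = -0.0164+0.0302z;  y(z) = -0.0104+0.0275z
sphere 1 gives Az²+Bz+C=0 with A=1.0017, B=0.1823, C=-0.0139;  B²−4AC=0.0891;  roots -0.2400, 0.0580;  negative root z = -0.2400
x = -0.0236, y = -0.0170

(-0.0236, -0.0170, -0.2400)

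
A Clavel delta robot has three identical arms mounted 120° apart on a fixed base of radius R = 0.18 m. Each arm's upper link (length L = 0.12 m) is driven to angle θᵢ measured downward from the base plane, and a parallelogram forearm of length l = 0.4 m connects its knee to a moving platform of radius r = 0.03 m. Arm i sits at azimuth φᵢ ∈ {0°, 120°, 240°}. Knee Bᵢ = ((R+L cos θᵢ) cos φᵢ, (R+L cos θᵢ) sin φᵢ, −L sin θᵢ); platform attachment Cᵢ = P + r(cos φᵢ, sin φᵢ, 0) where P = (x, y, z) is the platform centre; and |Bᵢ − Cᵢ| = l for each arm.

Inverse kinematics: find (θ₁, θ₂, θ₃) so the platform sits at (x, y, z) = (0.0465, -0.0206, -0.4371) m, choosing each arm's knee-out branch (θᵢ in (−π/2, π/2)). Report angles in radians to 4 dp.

rotate P by −φ1: (0.0465, -0.0206, -0.4371)
  A cos θ + B sin θ = C:  0.1035·cos θ + -0.4371·sin θ = -0.2358
  √(A²+B²)=0.4492;  θ1 = -1.3383+2.1235 ≈ 0.7852
rotate P by −φ2: (-0.0411, -0.0300, -0.4371)
  A=0.1911, B=-0.4371, C=(l²−L²−A²−y'²−z²)/(2L)=-0.3453
  γ=atan2(-0.4371,0.1911)=-1.1587;  ψ=arccos(-0.7238)=2.3801;  θ2=γ+ψ≈1.2215
arm 3 (φ=240.0°): x'=-0.0054, y'=0.0506
  e−x'=0.1554;  (l²−L²−(e−x')²−y'²−z²)/2L = -0.3007
  θ3 = atan2(B,A) + arccos(C/0.4639) = 1.0468

θ₁ = 0.7852, θ₂ = 1.2215, θ₃ = 1.0468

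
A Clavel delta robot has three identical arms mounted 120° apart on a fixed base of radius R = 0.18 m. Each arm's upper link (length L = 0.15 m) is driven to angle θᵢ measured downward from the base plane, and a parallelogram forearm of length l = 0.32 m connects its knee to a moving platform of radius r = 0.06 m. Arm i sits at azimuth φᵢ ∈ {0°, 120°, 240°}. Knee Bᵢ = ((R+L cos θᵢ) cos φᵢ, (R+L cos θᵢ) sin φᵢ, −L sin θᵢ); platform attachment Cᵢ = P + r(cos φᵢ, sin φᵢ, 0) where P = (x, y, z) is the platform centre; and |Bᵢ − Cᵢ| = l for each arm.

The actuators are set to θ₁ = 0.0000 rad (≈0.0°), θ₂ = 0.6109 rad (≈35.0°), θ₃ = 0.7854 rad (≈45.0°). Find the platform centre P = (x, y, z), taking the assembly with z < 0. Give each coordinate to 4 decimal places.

(0.0739, 0.0189, -0.2522)

φ1=0.0°: virtual centre (0.2700, 0.0000, 0.0000), radius l
φ2=120.0°: virtual centre (-0.1214, 0.2103, -0.0860), radius l
arm 3 at φ=240.0°: (R−r)+L cos θ3 = 0.2261;  centre 3 = (-0.1130, -0.1958, -0.1061)
eliminate P² terms by subtracting sphere 1 from 2 and 3
linear system: -0.7829x+0.4207y = -0.0065−-0.1721z; -0.7661x+-0.3916y = -0.0105−-0.2121z
Cramer: x(z) = 0.0111-0.2491z;  y(z) = 0.0052-0.0545z
sphere 1 gives Az²+Bz+C=0 with A=1.0650, B=0.1284, C=-0.0353;  B²−4AC=0.1671;  roots -0.2522, 0.1316;  negative root z = -0.2522
x = 0.0739, y = 0.0189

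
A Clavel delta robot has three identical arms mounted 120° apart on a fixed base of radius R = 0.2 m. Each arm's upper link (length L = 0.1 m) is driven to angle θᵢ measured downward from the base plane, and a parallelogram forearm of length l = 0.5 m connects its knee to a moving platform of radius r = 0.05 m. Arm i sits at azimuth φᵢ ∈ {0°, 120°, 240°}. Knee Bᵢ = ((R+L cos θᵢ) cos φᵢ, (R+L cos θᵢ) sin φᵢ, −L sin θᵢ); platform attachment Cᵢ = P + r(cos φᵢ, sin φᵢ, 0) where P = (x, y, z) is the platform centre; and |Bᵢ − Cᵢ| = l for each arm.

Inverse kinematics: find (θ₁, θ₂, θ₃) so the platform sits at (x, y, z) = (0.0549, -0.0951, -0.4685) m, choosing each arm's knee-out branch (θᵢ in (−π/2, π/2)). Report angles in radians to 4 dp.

rotate P by −φ1: (0.0549, -0.0951, -0.4685)
  A=0.0951, B=-0.4685, C=(l²−L²−A²−y'²−z²)/(2L)=0.0121
  γ=atan2(-0.4685,0.0951)=-1.3705;  ψ=arccos(0.0253)=1.5455;  θ1=γ+ψ≈0.1750
rotate P by −φ2: (-0.1098, 0.0000, -0.4685)
  A cos θ + B sin θ = C:  0.2598·cos θ + -0.4685·sin θ = -0.2350
  γ=atan2(-0.4685,0.2598)=-1.0645;  ψ=arccos(-0.4386)=2.0248;  θ2=γ+ψ≈0.9604
rotate P by −φ3: (0.0549, 0.0951, -0.4685)
  e−x'=0.0951;  (l²−L²−(e−x')²−y'²−z²)/2L = 0.0121
  √(A²+B²)=0.4781;  θ3 = -1.3705+1.5455 ≈ 0.1749

θ₁ = 0.1750, θ₂ = 0.9604, θ₃ = 0.1749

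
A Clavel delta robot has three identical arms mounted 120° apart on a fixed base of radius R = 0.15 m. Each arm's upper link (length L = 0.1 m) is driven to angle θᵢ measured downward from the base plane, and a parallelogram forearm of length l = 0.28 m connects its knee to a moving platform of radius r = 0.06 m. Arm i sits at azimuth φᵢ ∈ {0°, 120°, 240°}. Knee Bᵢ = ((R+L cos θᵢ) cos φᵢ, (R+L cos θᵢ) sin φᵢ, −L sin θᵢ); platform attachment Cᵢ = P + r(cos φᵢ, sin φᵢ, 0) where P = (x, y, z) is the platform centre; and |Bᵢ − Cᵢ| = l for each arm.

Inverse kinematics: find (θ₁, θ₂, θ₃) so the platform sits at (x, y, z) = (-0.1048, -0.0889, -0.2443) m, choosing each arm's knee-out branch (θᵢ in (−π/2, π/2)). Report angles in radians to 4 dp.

φ1=0.0° → target in arm frame (-0.1048, -0.0889)
  A cos θ + B sin θ = C:  0.1948·cos θ + -0.2443·sin θ = -0.1857
  γ=atan2(-0.2443,0.1948)=-0.8977;  ψ=arccos(-0.5942)=2.2071;  θ1=γ+ψ≈1.3094
rotate P by −φ2: (-0.0246, 0.1352, -0.2443)
  e−x'=0.1146;  (l²−L²−(e−x')²−y'²−z²)/2L = -0.1135
  γ=atan2(-0.2443,0.1146)=-1.1322;  ψ=arccos(-0.4205)=2.0048;  θ2=γ+ψ≈0.8726
φ3=240.0° → target in arm frame (0.1294, -0.0463)
  A cos θ + B sin θ = C:  -0.0394·cos θ + -0.2443·sin θ = 0.0251
  θ3 = atan2(B,A) + arccos(C/0.2475) = -0.2615

θ₁ = 1.3094, θ₂ = 0.8726, θ₃ = -0.2615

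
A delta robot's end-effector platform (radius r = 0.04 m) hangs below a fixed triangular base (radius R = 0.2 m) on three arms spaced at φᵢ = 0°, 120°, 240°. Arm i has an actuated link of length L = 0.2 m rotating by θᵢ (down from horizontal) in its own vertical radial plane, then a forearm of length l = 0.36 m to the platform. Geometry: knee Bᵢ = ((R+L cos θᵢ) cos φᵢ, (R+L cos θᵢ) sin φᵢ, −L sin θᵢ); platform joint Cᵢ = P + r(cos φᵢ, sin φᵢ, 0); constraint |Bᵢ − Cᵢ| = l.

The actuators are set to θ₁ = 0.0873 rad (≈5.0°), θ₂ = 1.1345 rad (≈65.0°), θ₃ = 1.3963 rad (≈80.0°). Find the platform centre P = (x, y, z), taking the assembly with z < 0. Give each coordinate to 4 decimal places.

(0.1660, 0.0449, -0.3179)

O1 = (0.3592·cos0.0°, 0.3592·sin0.0°, -0.0174) = (0.3592, 0.0000, -0.0174)
φ2=120.0°: virtual centre (-0.1223, 0.2118, -0.1813), radius l
φ3=240.0°: virtual centre (-0.0974, -0.1686, -0.1970), radius l
|O₂|²−|O₁|² = -0.0367;  |O₃|²−|O₁|² = -0.0526
[-0.9630 0.4235 -0.3277]·P = -0.0367;  [-0.9132 -0.3373 -0.3590]·P = -0.0526
Cramer: x(z) = 0.0487-0.3690z;  y(z) = 0.0241-0.0654z
quadratic in z: (1.1405)z²+(0.2609)z+(-0.0323)=0, √Δ=0.4641 → z ∈ {-0.3179, 0.0891}; z = -0.3179 (taking z<0)
x = 0.1660, y = 0.0449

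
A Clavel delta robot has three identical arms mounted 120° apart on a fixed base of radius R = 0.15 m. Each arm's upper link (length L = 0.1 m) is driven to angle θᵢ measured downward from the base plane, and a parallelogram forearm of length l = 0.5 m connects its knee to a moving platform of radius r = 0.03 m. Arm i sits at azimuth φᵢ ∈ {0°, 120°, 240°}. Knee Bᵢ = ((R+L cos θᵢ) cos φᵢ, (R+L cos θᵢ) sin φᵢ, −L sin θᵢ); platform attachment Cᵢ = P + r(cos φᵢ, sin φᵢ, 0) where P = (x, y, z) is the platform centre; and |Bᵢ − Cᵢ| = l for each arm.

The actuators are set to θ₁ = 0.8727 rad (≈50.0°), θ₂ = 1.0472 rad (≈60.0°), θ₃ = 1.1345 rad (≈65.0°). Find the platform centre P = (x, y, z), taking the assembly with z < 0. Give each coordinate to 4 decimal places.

(0.0331, 0.0114, -0.5531)

arm 1 at φ=0.0°: (R−r)+L cos θ1 = 0.1843;  centre 1 = (0.1843, 0.0000, -0.0766)
φ2=120.0°: virtual centre (-0.0850, 0.1472, -0.0866), radius l
arm 3 at φ=240.0°: (R−r)+L cos θ3 = 0.1623;  centre 3 = (-0.0811, -0.1405, -0.0906)
eliminate P² terms by subtracting sphere 1 from 2 and 3
plane₁₂: -0.5386x+0.2944y+-0.0200z = -0.0034
det = 0.3077;  x = 0.0082+-0.0451z,  y = 0.0033+-0.0146z
into |P−centre ₁|² = l²: 1.0022z² + 0.1690z + -0.2131 = 0;  Δ = 0.8829;  z = -0.5531 or 0.3845 → z<0 root = -0.5531
x = 0.0331, y = 0.0114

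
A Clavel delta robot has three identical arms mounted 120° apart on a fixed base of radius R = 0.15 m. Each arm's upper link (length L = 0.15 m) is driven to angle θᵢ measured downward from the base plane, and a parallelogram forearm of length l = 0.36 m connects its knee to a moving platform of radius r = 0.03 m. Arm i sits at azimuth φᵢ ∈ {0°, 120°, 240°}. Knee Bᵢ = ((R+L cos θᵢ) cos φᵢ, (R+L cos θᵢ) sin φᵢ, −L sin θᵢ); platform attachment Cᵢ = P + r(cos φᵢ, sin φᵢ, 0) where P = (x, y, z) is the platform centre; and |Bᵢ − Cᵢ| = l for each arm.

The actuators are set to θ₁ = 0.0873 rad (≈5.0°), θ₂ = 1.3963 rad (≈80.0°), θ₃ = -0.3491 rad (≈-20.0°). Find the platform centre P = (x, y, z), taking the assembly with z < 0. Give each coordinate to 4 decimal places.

(0.0699, -0.1891, -0.2455)

centre 1 = (0.2694·cos0.0°, 0.2694·sin0.0°, -0.0131) = (0.2694, 0.0000, -0.0131)
centre 2 = (0.1460·cos120.0°, 0.1460·sin120.0°, -0.1477) = (-0.0730, 0.1265, -0.1477)
centre 3 = (0.2610·cos240.0°, 0.2610·sin240.0°, 0.0513) = (-0.1305, -0.2260, 0.0513)
subtract pairs → two planes through P
linear system: -0.6849x+0.2530y = -0.0296−-0.2693z; -0.7998x+-0.4520y = -0.0020−0.1288z
det = 0.5119;  x = 0.0272+-0.1741z,  y = -0.0435+0.5931z
quadratic in z: (1.3821)z²+(0.0589)z+(-0.0688)=0, √Δ=0.6197 → z ∈ {-0.2455, 0.2029}; z = -0.2455 (taking z<0)
x = 0.0699, y = -0.1891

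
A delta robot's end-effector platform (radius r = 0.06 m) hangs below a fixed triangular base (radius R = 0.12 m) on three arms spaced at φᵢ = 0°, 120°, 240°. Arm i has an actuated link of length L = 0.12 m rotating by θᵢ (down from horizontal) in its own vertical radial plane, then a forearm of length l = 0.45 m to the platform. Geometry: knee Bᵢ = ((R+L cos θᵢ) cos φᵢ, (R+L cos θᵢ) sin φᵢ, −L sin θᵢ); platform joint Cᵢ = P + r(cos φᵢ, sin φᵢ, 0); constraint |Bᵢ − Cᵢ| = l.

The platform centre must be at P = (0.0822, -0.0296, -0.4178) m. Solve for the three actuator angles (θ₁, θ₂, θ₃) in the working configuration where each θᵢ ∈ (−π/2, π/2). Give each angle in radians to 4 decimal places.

θ₁ = -0.1746, θ₂ = 0.3489, θ₃ = 0.1742

rotate P by −φ1: (0.0822, -0.0296, -0.4178)
  e−x'=-0.0222;  (l²−L²−(e−x')²−y'²−z²)/2L = 0.0507
  √(A²+B²)=0.4184;  θ1 = -1.6239+1.4493 ≈ -0.1746
rotate P by −φ2: (-0.0667, -0.0564, -0.4178)
  e−x'=0.1267;  (l²−L²−(e−x')²−y'²−z²)/2L = -0.0237
  √(A²+B²)=0.4366;  θ2 = -1.2763+1.6252 ≈ 0.3489
φ3=240.0° → target in arm frame (-0.0155, 0.0860)
  A=0.0755, B=-0.4178, C=(l²−L²−A²−y'²−z²)/(2L)=0.0019
  γ=atan2(-0.4178,0.0755)=-1.3921;  ψ=arccos(0.0045)=1.5663;  θ3=γ+ψ≈0.1742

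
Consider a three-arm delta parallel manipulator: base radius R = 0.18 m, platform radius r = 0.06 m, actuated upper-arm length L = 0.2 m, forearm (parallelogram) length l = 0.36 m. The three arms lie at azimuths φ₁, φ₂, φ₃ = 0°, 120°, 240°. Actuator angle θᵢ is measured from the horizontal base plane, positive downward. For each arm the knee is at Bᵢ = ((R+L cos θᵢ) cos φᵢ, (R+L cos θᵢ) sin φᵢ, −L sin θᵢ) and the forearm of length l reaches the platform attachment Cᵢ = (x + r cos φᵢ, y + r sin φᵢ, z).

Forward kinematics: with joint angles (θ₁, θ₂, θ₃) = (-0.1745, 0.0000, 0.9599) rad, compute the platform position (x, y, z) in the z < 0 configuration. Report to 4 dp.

(0.0722, 0.0993, -0.2099)

arm 1 at φ=0.0°: ρ1 = 0.3170;  O1 = (0.3170, 0.0000, 0.0347)
φ2=120.0°: virtual centre (-0.1600, 0.2771, 0.0000), radius l
φ3=240.0°: virtual centre (-0.1174, -0.2033, -0.1638), radius l
|O₂|²−|O₁|² = 0.0007;  |O₃|²−|O₁|² = -0.0197
plane₁₂: -0.9539x+0.5543y+-0.0694z = 0.0007
det = 0.8693;  x = 0.0122+-0.2857z,  y = 0.0224+-0.3664z
into |P−O₁|² = l²: 1.2158z² + 0.0882z + -0.0350 = 0;  Δ = 0.1782;  z = -0.2099 or 0.1373 → z<0 root = -0.2099
x = 0.0722, y = 0.0993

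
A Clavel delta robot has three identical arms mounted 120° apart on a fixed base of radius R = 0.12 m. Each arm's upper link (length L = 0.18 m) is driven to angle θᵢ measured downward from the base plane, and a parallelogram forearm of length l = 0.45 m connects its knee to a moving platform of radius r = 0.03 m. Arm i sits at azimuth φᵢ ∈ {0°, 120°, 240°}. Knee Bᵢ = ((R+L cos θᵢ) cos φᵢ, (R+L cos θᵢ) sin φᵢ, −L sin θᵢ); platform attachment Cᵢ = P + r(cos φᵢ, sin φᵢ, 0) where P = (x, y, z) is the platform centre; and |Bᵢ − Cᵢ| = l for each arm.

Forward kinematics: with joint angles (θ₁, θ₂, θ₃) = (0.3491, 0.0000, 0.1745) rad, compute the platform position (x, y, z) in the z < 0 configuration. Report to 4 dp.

(-0.0476, 0.0266, -0.3897)

φ1=0.0°: virtual centre (0.2591, 0.0000, -0.0616), radius l
centre 2 = (0.2700·cos120.0°, 0.2700·sin120.0°, 0.0000) = (-0.1350, 0.2338, 0.0000)
φ3=240.0°: virtual centre (-0.1336, -0.2315, -0.0313), radius l
eliminate P² terms by subtracting sphere 1 from 2 and 3
linear system: -0.7883x+0.4677y = 0.0020−0.1231z; -0.7856x+-0.4629y = 0.0015−0.0606z
det = 0.7323;  x = -0.0022+0.1166z,  y = 0.0005+-0.0668z
into |P−centre ₁|² = l²: 1.0181z² + 0.0621z + -0.1304 = 0;  Δ = 0.5350;  z = -0.3897 or 0.3287 → z<0 root = -0.3897
x = -0.0476, y = 0.0266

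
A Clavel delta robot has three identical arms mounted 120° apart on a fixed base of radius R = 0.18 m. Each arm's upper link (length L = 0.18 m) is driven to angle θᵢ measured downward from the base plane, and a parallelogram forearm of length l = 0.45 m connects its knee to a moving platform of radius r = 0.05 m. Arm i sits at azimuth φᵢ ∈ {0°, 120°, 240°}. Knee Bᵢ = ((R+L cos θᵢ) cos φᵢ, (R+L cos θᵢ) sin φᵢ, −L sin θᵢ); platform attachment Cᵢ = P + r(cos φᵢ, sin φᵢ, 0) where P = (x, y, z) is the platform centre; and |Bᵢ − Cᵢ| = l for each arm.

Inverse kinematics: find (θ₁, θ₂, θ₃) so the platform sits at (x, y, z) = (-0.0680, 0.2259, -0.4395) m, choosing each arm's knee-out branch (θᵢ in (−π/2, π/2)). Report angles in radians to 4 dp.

θ₁ = 1.1346, θ₂ = 0.0003, θ₃ = 1.3967

φ1=0.0° → target in arm frame (-0.0680, 0.2259)
  A cos θ + B sin θ = C:  0.1980·cos θ + -0.4395·sin θ = -0.3147
  θ1 = atan2(B,A) + arccos(C/0.4820) = 1.1346
rotate P by −φ2: (0.2296, -0.0541, -0.4395)
  A cos θ + B sin θ = C:  -0.0996·cos θ + -0.4395·sin θ = -0.0997
  θ2 = atan2(B,A) + arccos(C/0.4507) = 0.0003
rotate P by −φ3: (-0.1616, -0.1718, -0.4395)
  A cos θ + B sin θ = C:  0.2916·cos θ + -0.4395·sin θ = -0.3823
  √(A²+B²)=0.5275;  θ3 = -0.9849+2.3816 ≈ 1.3967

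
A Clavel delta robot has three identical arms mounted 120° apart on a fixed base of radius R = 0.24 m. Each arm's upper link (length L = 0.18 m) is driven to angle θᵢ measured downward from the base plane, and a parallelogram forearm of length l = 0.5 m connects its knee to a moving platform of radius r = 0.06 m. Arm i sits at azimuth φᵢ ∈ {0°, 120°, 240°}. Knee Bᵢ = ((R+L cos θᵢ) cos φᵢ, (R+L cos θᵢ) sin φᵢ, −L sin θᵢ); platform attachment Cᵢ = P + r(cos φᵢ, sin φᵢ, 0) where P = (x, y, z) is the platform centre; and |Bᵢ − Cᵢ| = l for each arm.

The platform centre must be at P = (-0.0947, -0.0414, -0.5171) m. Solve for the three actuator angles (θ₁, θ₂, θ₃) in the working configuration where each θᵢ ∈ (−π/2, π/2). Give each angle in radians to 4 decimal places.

rotate P by −φ1: (-0.0947, -0.0414, -0.5171)
  A=0.2747, B=-0.5171, C=(l²−L²−A²−y'²−z²)/(2L)=-0.3527
  √(A²+B²)=0.5855;  θ1 = -1.0825+2.2172 ≈ 1.1347
arm 2 (φ=120.0°): x'=0.0115, y'=0.1027
  e−x'=0.1685;  (l²−L²−(e−x')²−y'²−z²)/2L = -0.2465
  √(A²+B²)=0.5439;  θ2 = -1.2558+2.0412 ≈ 0.7854
arm 3 (φ=240.0°): x'=0.0832, y'=-0.0613
  e−x'=0.0968;  (l²−L²−(e−x')²−y'²−z²)/2L = -0.1748
  γ=atan2(-0.5171,0.0968)=-1.3857;  ψ=arccos(-0.3322)=1.9095;  θ3=γ+ψ≈0.5237

θ₁ = 1.1347, θ₂ = 0.7854, θ₃ = 0.5237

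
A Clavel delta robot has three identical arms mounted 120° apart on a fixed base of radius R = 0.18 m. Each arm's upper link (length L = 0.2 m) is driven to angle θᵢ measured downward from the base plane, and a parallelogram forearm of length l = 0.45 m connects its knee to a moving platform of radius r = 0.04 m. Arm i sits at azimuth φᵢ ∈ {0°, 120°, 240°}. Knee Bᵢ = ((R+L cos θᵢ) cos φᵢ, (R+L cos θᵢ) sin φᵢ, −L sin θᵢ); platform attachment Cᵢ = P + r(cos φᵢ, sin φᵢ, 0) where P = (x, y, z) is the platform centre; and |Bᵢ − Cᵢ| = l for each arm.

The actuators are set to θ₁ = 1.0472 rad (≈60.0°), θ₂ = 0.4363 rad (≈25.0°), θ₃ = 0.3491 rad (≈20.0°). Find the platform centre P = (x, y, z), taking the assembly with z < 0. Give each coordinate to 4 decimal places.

(-0.1319, -0.0131, -0.4263)

φ1=0.0°: virtual centre (0.2400, 0.0000, -0.1732), radius l
φ2=120.0°: virtual centre (-0.1606, 0.2782, -0.0845), radius l
φ3=240.0°: virtual centre (-0.1640, -0.2840, -0.0684), radius l
subtract pairs → two planes through P
[-0.8013 0.5564 0.1774]·P = 0.0228;  [-0.8079 -0.5680 0.2096]·P = 0.0246
Cramer: x(z) = -0.0294+0.2403z;  y(z) = -0.0015+0.0272z
into |P−S₁|² = l²: 1.0585z² + 0.2169z + -0.0999 = 0;  Δ = 0.4700;  z = -0.4263 or 0.2214 → z<0 root = -0.4263
x = -0.1319, y = -0.0131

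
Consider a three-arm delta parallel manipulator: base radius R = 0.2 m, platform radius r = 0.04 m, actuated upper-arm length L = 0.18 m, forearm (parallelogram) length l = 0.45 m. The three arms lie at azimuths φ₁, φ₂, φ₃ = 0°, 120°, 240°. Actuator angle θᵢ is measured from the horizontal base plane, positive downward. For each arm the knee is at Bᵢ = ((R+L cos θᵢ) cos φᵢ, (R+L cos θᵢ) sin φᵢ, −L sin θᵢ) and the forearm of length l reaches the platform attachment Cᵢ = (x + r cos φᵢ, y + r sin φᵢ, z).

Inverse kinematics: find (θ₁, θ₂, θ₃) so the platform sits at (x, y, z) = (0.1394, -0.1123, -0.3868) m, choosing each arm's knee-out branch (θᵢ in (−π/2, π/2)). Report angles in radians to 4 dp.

arm 1 (φ=0.0°): x'=0.1394, y'=-0.1123
  A=0.0206, B=-0.3868, C=(l²−L²−A²−y'²−z²)/(2L)=0.0207
  γ=atan2(-0.3868,0.0206)=-1.5176;  ψ=arccos(0.0534)=1.5173;  θ1=γ+ψ≈-0.0002
φ2=120.0° → target in arm frame (-0.1670, -0.0646)
  A cos θ + B sin θ = C:  0.3270·cos θ + -0.3868·sin θ = -0.2516
  √(A²+B²)=0.5065;  θ2 = -0.8690+2.0907 ≈ 1.2217
arm 3 (φ=240.0°): x'=0.0276, y'=0.1769
  A cos θ + B sin θ = C:  0.1324·cos θ + -0.3868·sin θ = -0.0787
  γ=atan2(-0.3868,0.1324)=-1.2409;  ψ=arccos(-0.1925)=1.7646;  θ3=γ+ψ≈0.5237

θ₁ = -0.0002, θ₂ = 1.2217, θ₃ = 0.5237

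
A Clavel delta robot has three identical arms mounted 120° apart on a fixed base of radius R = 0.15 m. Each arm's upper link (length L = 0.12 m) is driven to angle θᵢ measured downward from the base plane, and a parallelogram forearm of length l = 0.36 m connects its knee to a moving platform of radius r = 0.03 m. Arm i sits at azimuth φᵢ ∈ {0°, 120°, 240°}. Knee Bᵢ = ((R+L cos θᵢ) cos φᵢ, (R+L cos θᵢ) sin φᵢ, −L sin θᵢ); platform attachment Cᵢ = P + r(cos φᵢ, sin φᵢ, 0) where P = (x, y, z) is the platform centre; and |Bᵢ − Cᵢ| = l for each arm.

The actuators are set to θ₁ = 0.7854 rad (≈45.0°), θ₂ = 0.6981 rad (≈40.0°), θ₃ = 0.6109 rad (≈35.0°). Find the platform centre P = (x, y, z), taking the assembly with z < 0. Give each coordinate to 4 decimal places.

(-0.0178, -0.0101, -0.3675)

O1 = (0.2049·cos0.0°, 0.2049·sin0.0°, -0.0849) = (0.2049, 0.0000, -0.0849)
arm 2 at φ=120.0°: ρ2 = 0.2119;  O2 = (-0.1060, 0.1835, -0.0771)
φ3=240.0°: virtual centre (-0.1091, -0.1890, -0.0688), radius l
subtract pairs → two planes through P
linear system: -0.6216x+0.3671y = 0.0017−0.0154z; -0.6280x+-0.3781y = 0.0032−0.0320z
Cramer: x(z) = -0.0039+0.0378z;  y(z) = -0.0020+0.0220z
into |P−O₁|² = l²: 1.0019z² + 0.1538z + -0.0788 = 0;  Δ = 0.3395;  z = -0.3675 or 0.2140 → z<0 root = -0.3675
x = -0.0178, y = -0.0101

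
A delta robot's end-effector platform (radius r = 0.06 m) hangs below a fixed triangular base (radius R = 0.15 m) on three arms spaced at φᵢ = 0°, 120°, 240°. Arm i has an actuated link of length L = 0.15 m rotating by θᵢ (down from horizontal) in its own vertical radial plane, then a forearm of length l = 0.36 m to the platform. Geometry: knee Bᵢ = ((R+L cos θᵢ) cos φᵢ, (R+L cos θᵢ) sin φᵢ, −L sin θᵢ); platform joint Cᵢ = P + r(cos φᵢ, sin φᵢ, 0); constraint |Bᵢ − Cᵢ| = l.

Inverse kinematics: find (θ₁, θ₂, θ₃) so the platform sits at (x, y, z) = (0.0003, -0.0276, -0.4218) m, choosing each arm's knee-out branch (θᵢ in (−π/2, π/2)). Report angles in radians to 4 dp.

θ₁ = 0.8725, θ₂ = 0.9597, θ₃ = 0.7852

φ1=0.0° → target in arm frame (0.0003, -0.0276)
  A=0.0897, B=-0.4218, C=(l²−L²−A²−y'²−z²)/(2L)=-0.2654
  √(A²+B²)=0.4312;  θ1 = -1.3613+2.2338 ≈ 0.8725
rotate P by −φ2: (-0.0241, 0.0135, -0.4218)
  e−x'=0.1141;  (l²−L²−(e−x')²−y'²−z²)/2L = -0.2800
  γ=atan2(-0.4218,0.1141)=-1.3067;  ψ=arccos(-0.6409)=2.2664;  θ2=γ+ψ≈0.9597
φ3=240.0° → target in arm frame (0.0238, 0.0141)
  A=0.0662, B=-0.4218, C=(l²−L²−A²−y'²−z²)/(2L)=-0.2513
  θ3 = atan2(B,A) + arccos(C/0.4270) = 0.7852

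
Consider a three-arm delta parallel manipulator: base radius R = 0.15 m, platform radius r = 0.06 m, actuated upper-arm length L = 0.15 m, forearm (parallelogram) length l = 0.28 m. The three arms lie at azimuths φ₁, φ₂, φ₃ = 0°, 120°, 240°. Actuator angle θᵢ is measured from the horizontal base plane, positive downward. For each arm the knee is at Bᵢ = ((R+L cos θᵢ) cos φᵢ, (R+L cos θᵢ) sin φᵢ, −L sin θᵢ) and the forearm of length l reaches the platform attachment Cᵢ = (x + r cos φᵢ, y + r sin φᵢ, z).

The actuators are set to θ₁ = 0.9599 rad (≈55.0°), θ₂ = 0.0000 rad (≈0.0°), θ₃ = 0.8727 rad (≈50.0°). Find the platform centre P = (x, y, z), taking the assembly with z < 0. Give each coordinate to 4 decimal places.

φ1=0.0°: virtual centre (0.1760, 0.0000, -0.1229), radius l
arm 2 at φ=120.0°: (R−r)+L cos θ2 = 0.2400;  O2 = (-0.1200, 0.2078, 0.0000)
φ3=240.0°: virtual centre (-0.0932, -0.1614, -0.1149), radius l
eliminate P² terms by subtracting sphere 1 from 2 and 3
plane₁₂: -0.5921x+0.4157y+0.2457z = 0.0115
Cramer: x(z) = -0.0108+0.2071z;  y(z) = 0.0123-0.2961z
into |P−O₁|² = l²: 1.1306z² + 0.1611z + -0.0282 = 0;  Δ = 0.1536;  z = -0.2446 or 0.1021 → z<0 root = -0.2446
x = -0.0615, y = 0.0847

(-0.0615, 0.0847, -0.2446)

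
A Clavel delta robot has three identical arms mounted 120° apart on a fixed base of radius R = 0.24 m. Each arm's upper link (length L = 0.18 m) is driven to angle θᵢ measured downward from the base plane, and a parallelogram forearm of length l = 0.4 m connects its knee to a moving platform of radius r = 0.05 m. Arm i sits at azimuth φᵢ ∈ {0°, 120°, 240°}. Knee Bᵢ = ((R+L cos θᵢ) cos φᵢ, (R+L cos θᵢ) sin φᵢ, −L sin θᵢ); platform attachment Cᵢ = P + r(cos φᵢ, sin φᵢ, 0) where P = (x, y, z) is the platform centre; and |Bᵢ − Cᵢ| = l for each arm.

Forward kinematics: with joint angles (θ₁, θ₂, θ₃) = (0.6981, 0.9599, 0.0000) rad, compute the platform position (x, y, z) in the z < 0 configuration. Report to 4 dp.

φ1=0.0°: virtual centre (0.3279, 0.0000, -0.1157), radius l
O2 = (0.2932·cos120.0°, 0.2932·sin120.0°, -0.1474) = (-0.1466, 0.2540, -0.1474)
φ3=240.0°: virtual centre (-0.1850, -0.3204, 0.0000), radius l
subtract pairs → two planes through P
linear system: -0.9490x+0.5079y = -0.0132−-0.0635z; -1.0258x+-0.6409y = 0.0160−0.2314z
det = 1.1292;  x = 0.0003+0.0680z,  y = -0.0254+0.2522z
sphere 1 gives Az²+Bz+C=0 with A=1.0682, B=0.1740, C=-0.0386;  B²−4AC=0.1954;  roots -0.2883, 0.1254;  negative root z = -0.2883
x = -0.0193, y = -0.0981

(-0.0193, -0.0981, -0.2883)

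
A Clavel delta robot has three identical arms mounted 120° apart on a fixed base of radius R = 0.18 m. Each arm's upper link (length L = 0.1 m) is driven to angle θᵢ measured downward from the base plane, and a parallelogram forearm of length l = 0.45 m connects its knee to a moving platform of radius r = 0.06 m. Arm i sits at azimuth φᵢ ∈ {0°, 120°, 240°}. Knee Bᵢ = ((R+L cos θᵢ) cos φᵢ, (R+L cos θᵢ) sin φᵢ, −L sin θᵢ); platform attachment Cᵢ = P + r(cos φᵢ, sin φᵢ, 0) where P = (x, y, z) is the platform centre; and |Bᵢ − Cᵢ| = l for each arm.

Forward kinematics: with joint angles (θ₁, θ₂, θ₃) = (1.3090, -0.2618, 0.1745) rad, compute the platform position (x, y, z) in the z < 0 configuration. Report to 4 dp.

(-0.1896, 0.0450, -0.3931)

O1 = (0.1459·cos0.0°, 0.1459·sin0.0°, -0.0966) = (0.1459, 0.0000, -0.0966)
O2 = (0.2166·cos120.0°, 0.2166·sin120.0°, 0.0259) = (-0.1083, 0.1876, 0.0259)
φ3=240.0°: virtual centre (-0.1092, -0.1892, -0.0174), radius l
subtract pairs → two planes through P
[-0.5084 0.3751 0.2449]·P = 0.0170;  [-0.5102 -0.3784 0.1585]·P = 0.0174
Cramer: x(z) = -0.0338+0.3964z;  y(z) = -0.0005-0.1158z
quadratic in z: (1.1705)z²+(0.0509)z+(-0.1609)=0, √Δ=0.8694 → z ∈ {-0.3931, 0.3497}; z = -0.3931 (taking z<0)
x = -0.1896, y = 0.0450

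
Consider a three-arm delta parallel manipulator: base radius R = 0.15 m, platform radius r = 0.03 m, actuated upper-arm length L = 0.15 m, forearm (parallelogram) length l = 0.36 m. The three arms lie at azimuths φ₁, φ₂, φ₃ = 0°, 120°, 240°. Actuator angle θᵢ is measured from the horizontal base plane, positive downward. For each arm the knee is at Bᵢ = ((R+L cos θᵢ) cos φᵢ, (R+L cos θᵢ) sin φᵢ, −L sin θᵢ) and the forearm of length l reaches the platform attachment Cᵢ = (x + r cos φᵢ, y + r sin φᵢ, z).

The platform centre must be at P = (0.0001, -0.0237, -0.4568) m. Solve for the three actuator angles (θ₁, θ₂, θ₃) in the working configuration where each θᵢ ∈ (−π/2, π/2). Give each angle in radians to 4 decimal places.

θ₁ = 1.2221, θ₂ = 1.3091, θ₃ = 1.1348

arm 1 (φ=0.0°): x'=0.0001, y'=-0.0237
  A=0.1199, B=-0.4568, C=(l²−L²−A²−y'²−z²)/(2L)=-0.3883
  γ=atan2(-0.4568,0.1199)=-1.3141;  ψ=arccos(-0.8223)=2.5362;  θ1=γ+ψ≈1.2221
φ2=120.0° → target in arm frame (-0.0206, 0.0118)
  A cos θ + B sin θ = C:  0.1406·cos θ + -0.4568·sin θ = -0.4049
  γ=atan2(-0.4568,0.1406)=-1.2723;  ψ=arccos(-0.8471)=2.5814;  θ2=γ+ψ≈1.3091
arm 3 (φ=240.0°): x'=0.0205, y'=0.0119
  A=0.0995, B=-0.4568, C=(l²−L²−A²−y'²−z²)/(2L)=-0.3720
  θ3 = atan2(B,A) + arccos(C/0.4675) = 1.1348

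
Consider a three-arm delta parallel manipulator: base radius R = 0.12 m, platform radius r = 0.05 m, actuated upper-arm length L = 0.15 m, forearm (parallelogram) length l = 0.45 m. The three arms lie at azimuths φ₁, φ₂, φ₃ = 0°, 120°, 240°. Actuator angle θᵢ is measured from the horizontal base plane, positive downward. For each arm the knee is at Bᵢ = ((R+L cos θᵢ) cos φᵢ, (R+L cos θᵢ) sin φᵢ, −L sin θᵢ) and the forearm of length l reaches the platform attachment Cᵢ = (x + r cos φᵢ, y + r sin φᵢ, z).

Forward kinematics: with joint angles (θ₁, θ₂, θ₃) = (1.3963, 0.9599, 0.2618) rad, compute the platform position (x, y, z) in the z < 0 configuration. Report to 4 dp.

arm 1 at φ=0.0°: e+L cos θ1 = 0.0960;  O1 = (0.0960, 0.0000, -0.1477)
O2 = (0.1560·cos120.0°, 0.1560·sin120.0°, -0.1229) = (-0.0780, 0.1351, -0.1229)
arm 3 at φ=240.0°: e+L cos θ3 = 0.2149;  O3 = (-0.1074, -0.1861, -0.0388)
subtract pairs → two planes through P
plane₁₂: -0.3481x+0.2703y+0.0497z = 0.0084
det = 0.2396;  x = -0.0318+0.3229z,  y = -0.0099+0.2321z
into |P−O₁|² = l²: 1.1581z² + 0.2083z + -0.1642 = 0;  Δ = 0.8042;  z = -0.4771 or 0.2972 → z<0 root = -0.4771
x = -0.1859, y = -0.1206

(-0.1859, -0.1206, -0.4771)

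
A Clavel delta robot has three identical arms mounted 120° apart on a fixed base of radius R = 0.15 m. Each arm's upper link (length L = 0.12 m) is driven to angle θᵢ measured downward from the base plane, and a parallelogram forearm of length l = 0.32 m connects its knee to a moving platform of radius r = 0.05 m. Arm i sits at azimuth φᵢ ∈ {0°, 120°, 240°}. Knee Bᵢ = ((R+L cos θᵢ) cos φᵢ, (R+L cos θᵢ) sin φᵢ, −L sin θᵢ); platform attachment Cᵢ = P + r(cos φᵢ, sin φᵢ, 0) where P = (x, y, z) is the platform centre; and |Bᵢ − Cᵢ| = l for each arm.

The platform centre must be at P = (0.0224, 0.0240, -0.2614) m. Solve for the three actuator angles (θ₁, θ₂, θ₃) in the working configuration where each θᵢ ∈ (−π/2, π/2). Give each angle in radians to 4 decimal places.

θ₁ = 0.0875, θ₂ = 0.1740, θ₃ = 0.4363

rotate P by −φ1: (0.0224, 0.0240, -0.2614)
  e−x'=0.0776;  (l²−L²−(e−x')²−y'²−z²)/2L = 0.0545
  √(A²+B²)=0.2727;  θ1 = -1.2822+1.3697 ≈ 0.0875
φ2=120.0° → target in arm frame (0.0096, -0.0314)
  e−x'=0.0904;  (l²−L²−(e−x')²−y'²−z²)/2L = 0.0438
  √(A²+B²)=0.2766;  θ2 = -1.2378+1.4118 ≈ 0.1740
arm 3 (φ=240.0°): x'=-0.0320, y'=0.0074
  e−x'=0.1320;  (l²−L²−(e−x')²−y'²−z²)/2L = 0.0091
  √(A²+B²)=0.2928;  θ3 = -1.1032+1.5396 ≈ 0.4363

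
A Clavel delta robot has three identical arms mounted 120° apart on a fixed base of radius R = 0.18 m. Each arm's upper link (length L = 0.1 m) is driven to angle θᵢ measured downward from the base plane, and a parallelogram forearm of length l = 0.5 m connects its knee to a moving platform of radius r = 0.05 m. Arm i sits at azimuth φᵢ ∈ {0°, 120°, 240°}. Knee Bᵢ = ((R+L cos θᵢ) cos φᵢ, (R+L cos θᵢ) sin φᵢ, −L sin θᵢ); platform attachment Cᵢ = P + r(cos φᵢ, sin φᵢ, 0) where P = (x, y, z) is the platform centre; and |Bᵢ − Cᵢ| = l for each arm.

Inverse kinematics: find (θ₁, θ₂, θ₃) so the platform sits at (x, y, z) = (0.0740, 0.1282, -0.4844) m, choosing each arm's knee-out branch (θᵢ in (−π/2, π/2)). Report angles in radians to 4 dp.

φ1=0.0° → target in arm frame (0.0740, 0.1282)
  A cos θ + B sin θ = C:  0.0560·cos θ + -0.4844·sin θ = -0.0711
  γ=atan2(-0.4844,0.0560)=-1.4557;  ψ=arccos(-0.1458)=1.7171;  θ1=γ+ψ≈0.2614
rotate P by −φ2: (0.0740, -0.1282, -0.4844)
  A=0.0560, B=-0.4844, C=(l²−L²−A²−y'²−z²)/(2L)=-0.0710
  γ=atan2(-0.4844,0.0560)=-1.4558;  ψ=arccos(-0.1457)=1.7170;  θ2=γ+ψ≈0.2613
rotate P by −φ3: (-0.1480, 0.0000, -0.4844)
  e−x'=0.2780;  (l²−L²−(e−x')²−y'²−z²)/2L = -0.3597
  γ=atan2(-0.4844,0.2780)=-1.0497;  ψ=arccos(-0.6440)=2.2706;  θ3=γ+ψ≈1.2208

θ₁ = 0.2614, θ₂ = 0.2613, θ₃ = 1.2208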